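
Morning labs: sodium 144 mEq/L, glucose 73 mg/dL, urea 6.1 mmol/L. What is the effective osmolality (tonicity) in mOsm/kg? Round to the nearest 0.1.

292.1 mOsm/kg

Effective osmolality excludes urea (freely permeant across cell membranes):
2·Na + glucose/18
= 2·144 + 73/18
= 288 + 4.06
= 292.06 mOsm/kg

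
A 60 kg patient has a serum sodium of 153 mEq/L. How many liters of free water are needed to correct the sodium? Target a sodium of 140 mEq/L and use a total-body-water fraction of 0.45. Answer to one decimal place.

2.5 L

TBW = 0.45 · 60 = 27 L
Free water deficit = TBW · (Na/140 − 1)
= 27 · (153/140 − 1)
= 27 · 0.0929
= 2.51 L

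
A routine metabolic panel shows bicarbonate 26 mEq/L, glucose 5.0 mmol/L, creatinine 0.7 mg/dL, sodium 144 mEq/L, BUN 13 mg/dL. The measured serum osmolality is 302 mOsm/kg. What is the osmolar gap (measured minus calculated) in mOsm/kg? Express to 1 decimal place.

4.4 mOsm/kg

Calculated osmolality = 2·Na + glucose + BUN/2.8
= 2·144 + 5 + 13/2.8
= 288 + 5 + 4.64
= 297.64 mOsm/kg ≈ 297.6 mOsm/kg
Osmolar gap = measured − calculated = 302 − 297.6 = 4.4 mOsm/kg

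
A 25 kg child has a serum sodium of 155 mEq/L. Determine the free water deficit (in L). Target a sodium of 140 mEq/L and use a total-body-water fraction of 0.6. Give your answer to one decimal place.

1.6 L

TBW = 0.6 · 25 = 15 L
Free water deficit = TBW · (Na/140 − 1)
= 15 · (155/140 − 1)
= 15 · 0.1071
= 1.61 L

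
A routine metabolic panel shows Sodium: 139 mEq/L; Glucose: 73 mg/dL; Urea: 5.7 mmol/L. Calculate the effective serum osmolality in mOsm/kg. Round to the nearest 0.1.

282.1 mOsm/kg

Effective osmolality excludes urea (freely permeant across cell membranes):
2·Na + glucose/18
= 2·139 + 73/18
= 278 + 4.06
= 282.06 mOsm/kg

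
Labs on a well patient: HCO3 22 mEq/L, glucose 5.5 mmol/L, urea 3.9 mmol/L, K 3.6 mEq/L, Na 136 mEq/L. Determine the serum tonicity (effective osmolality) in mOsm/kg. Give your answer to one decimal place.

Effective osmolality excludes urea (freely permeant across cell membranes):
2·Na + glucose
= 2·136 + 5.5
= 272 + 5.5
= 277.5 mOsm/kg

277.5 mOsm/kg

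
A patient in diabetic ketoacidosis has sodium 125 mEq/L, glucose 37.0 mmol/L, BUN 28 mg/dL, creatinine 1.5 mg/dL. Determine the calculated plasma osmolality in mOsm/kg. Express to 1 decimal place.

Calculated osmolality = 2·Na + glucose + BUN/2.8
= 2·125 + 37 + 28/2.8
= 250 + 37 + 10
= 297 mOsm/kg

297.0 mOsm/kg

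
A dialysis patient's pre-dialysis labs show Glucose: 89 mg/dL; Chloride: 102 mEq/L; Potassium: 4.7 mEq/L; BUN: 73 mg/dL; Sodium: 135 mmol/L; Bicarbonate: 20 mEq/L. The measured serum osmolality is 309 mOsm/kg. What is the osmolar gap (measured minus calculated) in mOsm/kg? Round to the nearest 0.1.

Calculated osmolality = 2·Na + glucose/18 + BUN/2.8
= 2·135 + 89/18 + 73/2.8
= 270 + 4.94 + 26.07
= 301.01 mOsm/kg ≈ 301.0 mOsm/kg
Osmolar gap = measured − calculated = 309 − 301.0 = 8.0 mOsm/kg

8.0 mOsm/kg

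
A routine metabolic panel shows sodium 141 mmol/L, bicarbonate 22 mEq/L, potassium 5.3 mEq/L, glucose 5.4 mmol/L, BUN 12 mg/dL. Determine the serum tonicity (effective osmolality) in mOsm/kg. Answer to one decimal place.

Effective osmolality excludes urea (freely permeant across cell membranes):
2·Na + glucose
= 2·141 + 5.4
= 282 + 5.4
= 287.4 mOsm/kg

287.4 mOsm/kg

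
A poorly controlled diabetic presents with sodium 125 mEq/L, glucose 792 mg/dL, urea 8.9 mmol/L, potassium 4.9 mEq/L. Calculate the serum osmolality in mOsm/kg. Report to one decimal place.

Calculated osmolality = 2·Na + glucose/18 + urea
= 2·125 + 792/18 + 8.9
= 250 + 44 + 8.90
= 302.9 mOsm/kg

302.9 mOsm/kg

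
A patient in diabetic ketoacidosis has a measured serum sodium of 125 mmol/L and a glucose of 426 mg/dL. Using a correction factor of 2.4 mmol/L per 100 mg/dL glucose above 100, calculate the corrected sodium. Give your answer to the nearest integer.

Corrected Na = measured Na + 2.4 · (glucose − 100)/100
= 125 + 2.4 · (426 − 100)/100
= 125 + 7.8
= 132.8 mmol/L

133 mmol/L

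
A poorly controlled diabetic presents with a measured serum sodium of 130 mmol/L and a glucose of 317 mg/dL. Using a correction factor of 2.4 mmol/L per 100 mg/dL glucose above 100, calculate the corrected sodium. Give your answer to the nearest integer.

135 mmol/L

Corrected Na = measured Na + 2.4 · (glucose − 100)/100
= 130 + 2.4 · (317 − 100)/100
= 130 + 5.2
= 135.2 mmol/L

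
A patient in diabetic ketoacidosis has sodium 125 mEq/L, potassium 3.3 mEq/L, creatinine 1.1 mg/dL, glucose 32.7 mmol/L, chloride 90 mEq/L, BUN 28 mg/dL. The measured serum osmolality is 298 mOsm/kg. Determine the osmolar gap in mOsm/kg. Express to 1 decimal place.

5.3 mOsm/kg

Calculated osmolality = 2·Na + glucose + BUN/2.8
= 2·125 + 32.7 + 28/2.8
= 250 + 32.70 + 10
= 292.7 mOsm/kg ≈ 292.7 mOsm/kg
Osmolar gap = measured − calculated = 298 − 292.7 = 5.3 mOsm/kg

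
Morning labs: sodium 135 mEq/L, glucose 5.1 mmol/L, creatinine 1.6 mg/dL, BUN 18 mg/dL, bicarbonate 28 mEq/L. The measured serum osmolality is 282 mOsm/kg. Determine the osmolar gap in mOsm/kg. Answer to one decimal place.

Calculated osmolality = 2·Na + glucose + BUN/2.8
= 2·135 + 5.1 + 18/2.8
= 270 + 5.10 + 6.43
= 281.53 mOsm/kg ≈ 281.5 mOsm/kg
Osmolar gap = measured − calculated = 282 − 281.5 = 0.5 mOsm/kg

0.5 mOsm/kg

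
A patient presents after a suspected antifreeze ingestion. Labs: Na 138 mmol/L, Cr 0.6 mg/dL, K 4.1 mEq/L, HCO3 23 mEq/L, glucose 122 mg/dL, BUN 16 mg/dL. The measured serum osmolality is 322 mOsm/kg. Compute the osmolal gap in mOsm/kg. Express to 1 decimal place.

33.5 mOsm/kg

Calculated osmolality = 2·Na + glucose/18 + BUN/2.8
= 2·138 + 122/18 + 16/2.8
= 276 + 6.78 + 5.71
= 288.49 mOsm/kg ≈ 288.5 mOsm/kg
Osmolar gap = measured − calculated = 322 − 288.5 = 33.5 mOsm/kg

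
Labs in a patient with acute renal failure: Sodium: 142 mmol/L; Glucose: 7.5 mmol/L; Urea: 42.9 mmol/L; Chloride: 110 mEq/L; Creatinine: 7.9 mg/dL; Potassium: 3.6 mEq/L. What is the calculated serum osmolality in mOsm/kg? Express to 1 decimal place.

Calculated osmolality = 2·Na + glucose + urea
= 2·142 + 7.5 + 42.9
= 284 + 7.50 + 42.90
= 334.4 mOsm/kg

334.4 mOsm/kg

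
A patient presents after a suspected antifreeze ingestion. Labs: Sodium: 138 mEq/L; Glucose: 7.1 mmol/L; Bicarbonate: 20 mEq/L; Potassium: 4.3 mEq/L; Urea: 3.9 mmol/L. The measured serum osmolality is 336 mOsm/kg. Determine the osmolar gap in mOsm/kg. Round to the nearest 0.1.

49.0 mOsm/kg

Calculated osmolality = 2·Na + glucose + urea
= 2·138 + 7.1 + 3.9
= 276 + 7.10 + 3.90
= 287 mOsm/kg ≈ 287.0 mOsm/kg
Osmolar gap = measured − calculated = 336 − 287.0 = 49.0 mOsm/kg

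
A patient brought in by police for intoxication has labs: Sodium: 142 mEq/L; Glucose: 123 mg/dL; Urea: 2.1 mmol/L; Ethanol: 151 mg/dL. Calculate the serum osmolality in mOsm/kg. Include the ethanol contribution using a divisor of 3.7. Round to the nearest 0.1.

333.7 mOsm/kg

Calculated osmolality = 2·Na + glucose/18 + urea + ethanol/3.7
= 2·142 + 123/18 + 2.1 + 151/3.7
= 284 + 6.83 + 2.10 + 40.81
= 333.74 mOsm/kg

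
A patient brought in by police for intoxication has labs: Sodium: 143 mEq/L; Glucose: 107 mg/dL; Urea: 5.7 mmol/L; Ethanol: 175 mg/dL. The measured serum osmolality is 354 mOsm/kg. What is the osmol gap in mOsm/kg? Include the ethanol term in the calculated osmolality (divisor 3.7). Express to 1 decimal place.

Calculated osmolality = 2·Na + glucose/18 + urea + ethanol/3.7
= 2·143 + 107/18 + 5.7 + 175/3.7
= 286 + 5.94 + 5.70 + 47.30
= 344.94 mOsm/kg ≈ 344.9 mOsm/kg
Osmolar gap = measured − calculated = 354 − 344.9 = 9.1 mOsm/kg

9.1 mOsm/kg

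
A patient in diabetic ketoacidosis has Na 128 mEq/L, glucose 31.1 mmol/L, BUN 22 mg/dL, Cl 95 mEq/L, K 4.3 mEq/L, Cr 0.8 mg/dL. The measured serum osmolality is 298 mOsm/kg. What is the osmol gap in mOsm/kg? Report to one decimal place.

Calculated osmolality = 2·Na + glucose + BUN/2.8
= 2·128 + 31.1 + 22/2.8
= 256 + 31.10 + 7.86
= 294.96 mOsm/kg ≈ 295.0 mOsm/kg
Osmolar gap = measured − calculated = 298 − 295.0 = 3.0 mOsm/kg

3.0 mOsm/kg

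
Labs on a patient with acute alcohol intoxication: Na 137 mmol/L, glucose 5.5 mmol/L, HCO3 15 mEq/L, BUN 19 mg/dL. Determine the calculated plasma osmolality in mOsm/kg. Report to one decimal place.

286.3 mOsm/kg

Calculated osmolality = 2·Na + glucose + BUN/2.8
= 2·137 + 5.5 + 19/2.8
= 274 + 5.50 + 6.79
= 286.29 mOsm/kg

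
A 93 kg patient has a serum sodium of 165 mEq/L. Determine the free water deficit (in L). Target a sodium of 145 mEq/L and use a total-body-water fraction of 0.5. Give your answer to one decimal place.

6.4 L

TBW = 0.5 · 93 = 46.5 L
Free water deficit = TBW · (Na/145 − 1)
= 46.5 · (165/145 − 1)
= 46.5 · 0.1379
= 6.41 L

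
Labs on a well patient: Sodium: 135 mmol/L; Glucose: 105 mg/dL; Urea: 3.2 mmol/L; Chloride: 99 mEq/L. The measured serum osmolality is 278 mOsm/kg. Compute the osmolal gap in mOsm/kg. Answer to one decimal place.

-1.0 mOsm/kg

Calculated osmolality = 2·Na + glucose/18 + urea
= 2·135 + 105/18 + 3.2
= 270 + 5.83 + 3.20
= 279.03 mOsm/kg ≈ 279.0 mOsm/kg
Osmolar gap = measured − calculated = 278 − 279.0 = -1.0 mOsm/kg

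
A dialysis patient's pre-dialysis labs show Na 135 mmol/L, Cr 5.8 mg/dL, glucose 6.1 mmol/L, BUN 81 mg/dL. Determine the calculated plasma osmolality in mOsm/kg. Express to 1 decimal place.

305.0 mOsm/kg

Calculated osmolality = 2·Na + glucose + BUN/2.8
= 2·135 + 6.1 + 81/2.8
= 270 + 6.10 + 28.93
= 305.03 mOsm/kg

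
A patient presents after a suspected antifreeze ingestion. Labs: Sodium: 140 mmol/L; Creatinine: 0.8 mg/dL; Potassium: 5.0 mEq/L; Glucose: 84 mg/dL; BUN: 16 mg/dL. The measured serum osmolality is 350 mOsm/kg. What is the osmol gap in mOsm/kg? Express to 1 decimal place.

59.6 mOsm/kg

Calculated osmolality = 2·Na + glucose/18 + BUN/2.8
= 2·140 + 84/18 + 16/2.8
= 280 + 4.67 + 5.71
= 290.38 mOsm/kg ≈ 290.4 mOsm/kg
Osmolar gap = measured − calculated = 350 − 290.4 = 59.6 mOsm/kg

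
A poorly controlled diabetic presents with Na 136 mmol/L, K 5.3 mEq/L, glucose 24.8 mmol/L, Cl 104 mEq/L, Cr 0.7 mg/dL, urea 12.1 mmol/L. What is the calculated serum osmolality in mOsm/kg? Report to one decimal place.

Calculated osmolality = 2·Na + glucose + urea
= 2·136 + 24.8 + 12.1
= 272 + 24.80 + 12.10
= 308.9 mOsm/kg

308.9 mOsm/kg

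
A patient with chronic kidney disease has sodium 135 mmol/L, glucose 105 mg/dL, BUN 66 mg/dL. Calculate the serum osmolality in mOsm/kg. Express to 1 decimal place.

Calculated osmolality = 2·Na + glucose/18 + BUN/2.8
= 2·135 + 105/18 + 66/2.8
= 270 + 5.83 + 23.57
= 299.4 mOsm/kg

299.4 mOsm/kg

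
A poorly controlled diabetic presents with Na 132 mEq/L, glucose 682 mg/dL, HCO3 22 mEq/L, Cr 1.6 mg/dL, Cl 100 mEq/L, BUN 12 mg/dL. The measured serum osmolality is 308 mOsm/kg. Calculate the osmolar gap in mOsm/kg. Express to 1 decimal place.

Calculated osmolality = 2·Na + glucose/18 + BUN/2.8
= 2·132 + 682/18 + 12/2.8
= 264 + 37.89 + 4.29
= 306.18 mOsm/kg ≈ 306.2 mOsm/kg
Osmolar gap = measured − calculated = 308 − 306.2 = 1.8 mOsm/kg

1.8 mOsm/kg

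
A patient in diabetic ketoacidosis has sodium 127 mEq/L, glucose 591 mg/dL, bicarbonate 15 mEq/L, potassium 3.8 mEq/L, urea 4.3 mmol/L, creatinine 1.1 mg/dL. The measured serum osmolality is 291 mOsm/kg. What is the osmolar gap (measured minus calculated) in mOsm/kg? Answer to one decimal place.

-0.1 mOsm/kg

Calculated osmolality = 2·Na + glucose/18 + urea
= 2·127 + 591/18 + 4.3
= 254 + 32.83 + 4.30
= 291.13 mOsm/kg ≈ 291.1 mOsm/kg
Osmolar gap = measured − calculated = 291 − 291.1 = -0.1 mOsm/kg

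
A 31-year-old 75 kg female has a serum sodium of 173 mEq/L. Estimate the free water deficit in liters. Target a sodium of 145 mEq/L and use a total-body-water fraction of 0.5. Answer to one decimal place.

TBW = 0.5 · 75 = 37.5 L
Free water deficit = TBW · (Na/145 − 1)
= 37.5 · (173/145 − 1)
= 37.5 · 0.1931
= 7.24 L

7.2 L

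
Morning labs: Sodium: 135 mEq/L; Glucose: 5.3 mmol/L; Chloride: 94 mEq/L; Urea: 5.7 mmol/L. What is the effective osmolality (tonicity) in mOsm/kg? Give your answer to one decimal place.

275.3 mOsm/kg

Effective osmolality excludes urea (freely permeant across cell membranes):
2·Na + glucose
= 2·135 + 5.3
= 270 + 5.3
= 275.3 mOsm/kg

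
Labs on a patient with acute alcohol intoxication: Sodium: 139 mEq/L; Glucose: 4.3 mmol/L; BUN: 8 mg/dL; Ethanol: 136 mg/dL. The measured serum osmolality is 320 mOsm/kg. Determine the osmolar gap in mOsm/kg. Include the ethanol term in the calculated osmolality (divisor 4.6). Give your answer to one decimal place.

Calculated osmolality = 2·Na + glucose + BUN/2.8 + ethanol/4.6
= 2·139 + 4.3 + 8/2.8 + 136/4.6
= 278 + 4.30 + 2.86 + 29.57
= 314.73 mOsm/kg ≈ 314.7 mOsm/kg
Osmolar gap = measured − calculated = 320 − 314.7 = 5.3 mOsm/kg

5.3 mOsm/kg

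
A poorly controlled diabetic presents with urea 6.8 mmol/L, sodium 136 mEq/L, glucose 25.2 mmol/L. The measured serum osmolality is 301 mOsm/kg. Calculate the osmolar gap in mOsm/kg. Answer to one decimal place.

Calculated osmolality = 2·Na + glucose + urea
= 2·136 + 25.2 + 6.8
= 272 + 25.20 + 6.80
= 304 mOsm/kg ≈ 304.0 mOsm/kg
Osmolar gap = measured − calculated = 301 − 304.0 = -3.0 mOsm/kg

-3.0 mOsm/kg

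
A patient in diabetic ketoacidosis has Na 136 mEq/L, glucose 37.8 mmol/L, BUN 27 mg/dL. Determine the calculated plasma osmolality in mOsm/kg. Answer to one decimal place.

Calculated osmolality = 2·Na + glucose + BUN/2.8
= 2·136 + 37.8 + 27/2.8
= 272 + 37.80 + 9.64
= 319.44 mOsm/kg

319.4 mOsm/kg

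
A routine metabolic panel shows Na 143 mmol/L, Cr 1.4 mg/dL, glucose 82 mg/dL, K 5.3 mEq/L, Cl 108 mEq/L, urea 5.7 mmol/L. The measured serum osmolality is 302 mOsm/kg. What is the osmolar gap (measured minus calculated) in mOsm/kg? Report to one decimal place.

Calculated osmolality = 2·Na + glucose/18 + urea
= 2·143 + 82/18 + 5.7
= 286 + 4.56 + 5.70
= 296.26 mOsm/kg ≈ 296.3 mOsm/kg
Osmolar gap = measured − calculated = 302 − 296.3 = 5.7 mOsm/kg

5.7 mOsm/kg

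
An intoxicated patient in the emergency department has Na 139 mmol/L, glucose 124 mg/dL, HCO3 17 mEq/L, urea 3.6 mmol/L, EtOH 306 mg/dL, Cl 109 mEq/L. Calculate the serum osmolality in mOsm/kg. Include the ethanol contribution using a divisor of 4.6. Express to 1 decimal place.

Calculated osmolality = 2·Na + glucose/18 + urea + ethanol/4.6
= 2·139 + 124/18 + 3.6 + 306/4.6
= 278 + 6.89 + 3.60 + 66.52
= 355.01 mOsm/kg

355.0 mOsm/kg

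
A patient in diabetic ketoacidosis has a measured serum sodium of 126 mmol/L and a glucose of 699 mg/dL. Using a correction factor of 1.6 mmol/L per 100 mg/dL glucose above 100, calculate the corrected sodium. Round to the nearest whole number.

136 mmol/L

Corrected Na = measured Na + 1.6 · (glucose − 100)/100
= 126 + 1.6 · (699 − 100)/100
= 126 + 9.6
= 135.6 mmol/L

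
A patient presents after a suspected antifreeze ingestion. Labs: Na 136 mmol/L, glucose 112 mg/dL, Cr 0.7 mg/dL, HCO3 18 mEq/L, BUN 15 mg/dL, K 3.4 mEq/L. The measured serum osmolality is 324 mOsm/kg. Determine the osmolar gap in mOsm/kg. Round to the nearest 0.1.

Calculated osmolality = 2·Na + glucose/18 + BUN/2.8
= 2·136 + 112/18 + 15/2.8
= 272 + 6.22 + 5.36
= 283.58 mOsm/kg ≈ 283.6 mOsm/kg
Osmolar gap = measured − calculated = 324 − 283.6 = 40.4 mOsm/kg

40.4 mOsm/kg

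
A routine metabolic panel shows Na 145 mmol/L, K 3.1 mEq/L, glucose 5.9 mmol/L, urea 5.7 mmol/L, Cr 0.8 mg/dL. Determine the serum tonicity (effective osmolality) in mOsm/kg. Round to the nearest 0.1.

295.9 mOsm/kg

Effective osmolality excludes urea (freely permeant across cell membranes):
2·Na + glucose
= 2·145 + 5.9
= 290 + 5.9
= 295.9 mOsm/kg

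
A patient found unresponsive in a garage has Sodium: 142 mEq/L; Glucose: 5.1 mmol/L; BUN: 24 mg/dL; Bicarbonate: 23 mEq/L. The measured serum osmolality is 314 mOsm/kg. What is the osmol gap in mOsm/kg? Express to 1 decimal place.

16.3 mOsm/kg

Calculated osmolality = 2·Na + glucose + BUN/2.8
= 2·142 + 5.1 + 24/2.8
= 284 + 5.10 + 8.57
= 297.67 mOsm/kg ≈ 297.7 mOsm/kg
Osmolar gap = measured − calculated = 314 − 297.7 = 16.3 mOsm/kg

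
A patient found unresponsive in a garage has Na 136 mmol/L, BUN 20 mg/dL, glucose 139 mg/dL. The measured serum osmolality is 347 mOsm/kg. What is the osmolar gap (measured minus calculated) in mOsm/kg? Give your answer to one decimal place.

60.1 mOsm/kg

Calculated osmolality = 2·Na + glucose/18 + BUN/2.8
= 2·136 + 139/18 + 20/2.8
= 272 + 7.72 + 7.14
= 286.86 mOsm/kg ≈ 286.9 mOsm/kg
Osmolar gap = measured − calculated = 347 − 286.9 = 60.1 mOsm/kg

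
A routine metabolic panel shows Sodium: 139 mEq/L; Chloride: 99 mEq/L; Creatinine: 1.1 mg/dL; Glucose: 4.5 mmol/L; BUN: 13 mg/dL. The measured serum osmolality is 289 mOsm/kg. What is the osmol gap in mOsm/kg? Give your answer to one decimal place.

Calculated osmolality = 2·Na + glucose + BUN/2.8
= 2·139 + 4.5 + 13/2.8
= 278 + 4.50 + 4.64
= 287.14 mOsm/kg ≈ 287.1 mOsm/kg
Osmolar gap = measured − calculated = 289 − 287.1 = 1.9 mOsm/kg

1.9 mOsm/kg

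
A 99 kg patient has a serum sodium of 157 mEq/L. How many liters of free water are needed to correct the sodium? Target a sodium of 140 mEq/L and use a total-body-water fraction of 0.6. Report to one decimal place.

7.2 L

TBW = 0.6 · 99 = 59.4 L
Free water deficit = TBW · (Na/140 − 1)
= 59.4 · (157/140 − 1)
= 59.4 · 0.1214
= 7.21 L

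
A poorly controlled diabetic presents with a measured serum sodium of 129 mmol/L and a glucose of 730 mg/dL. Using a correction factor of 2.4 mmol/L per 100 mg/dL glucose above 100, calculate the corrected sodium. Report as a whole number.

144 mmol/L

Corrected Na = measured Na + 2.4 · (glucose − 100)/100
= 129 + 2.4 · (730 − 100)/100
= 129 + 15.1
= 144.1 mmol/L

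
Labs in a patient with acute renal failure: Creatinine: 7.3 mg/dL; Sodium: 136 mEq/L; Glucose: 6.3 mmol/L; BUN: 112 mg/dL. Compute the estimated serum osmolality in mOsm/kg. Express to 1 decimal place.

318.3 mOsm/kg

Calculated osmolality = 2·Na + glucose + BUN/2.8
= 2·136 + 6.3 + 112/2.8
= 272 + 6.30 + 40
= 318.3 mOsm/kg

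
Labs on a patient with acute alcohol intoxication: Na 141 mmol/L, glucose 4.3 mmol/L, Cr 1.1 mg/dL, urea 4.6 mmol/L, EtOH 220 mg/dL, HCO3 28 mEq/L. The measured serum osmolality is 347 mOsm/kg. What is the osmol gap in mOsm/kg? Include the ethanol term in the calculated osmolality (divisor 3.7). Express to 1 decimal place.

Calculated osmolality = 2·Na + glucose + urea + ethanol/3.7
= 2·141 + 4.3 + 4.6 + 220/3.7
= 282 + 4.30 + 4.60 + 59.46
= 350.36 mOsm/kg ≈ 350.4 mOsm/kg
Osmolar gap = measured − calculated = 347 − 350.4 = -3.4 mOsm/kg

-3.4 mOsm/kg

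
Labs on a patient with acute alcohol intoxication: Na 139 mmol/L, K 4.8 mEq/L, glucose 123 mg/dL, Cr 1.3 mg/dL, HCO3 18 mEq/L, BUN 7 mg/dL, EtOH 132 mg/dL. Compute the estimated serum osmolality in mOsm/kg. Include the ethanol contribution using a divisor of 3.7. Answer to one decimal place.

323.0 mOsm/kg

Calculated osmolality = 2·Na + glucose/18 + BUN/2.8 + ethanol/3.7
= 2·139 + 123/18 + 7/2.8 + 132/3.7
= 278 + 6.83 + 2.50 + 35.68
= 323.01 mOsm/kg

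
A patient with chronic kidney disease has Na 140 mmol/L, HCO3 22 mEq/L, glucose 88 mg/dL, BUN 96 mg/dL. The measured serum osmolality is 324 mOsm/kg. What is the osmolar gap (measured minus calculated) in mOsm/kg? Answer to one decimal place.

Calculated osmolality = 2·Na + glucose/18 + BUN/2.8
= 2·140 + 88/18 + 96/2.8
= 280 + 4.89 + 34.29
= 319.18 mOsm/kg ≈ 319.2 mOsm/kg
Osmolar gap = measured − calculated = 324 − 319.2 = 4.8 mOsm/kg

4.8 mOsm/kg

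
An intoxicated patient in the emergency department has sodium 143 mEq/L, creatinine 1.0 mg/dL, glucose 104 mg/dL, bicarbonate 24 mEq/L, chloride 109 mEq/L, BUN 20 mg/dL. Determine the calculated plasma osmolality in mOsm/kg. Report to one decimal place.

Calculated osmolality = 2·Na + glucose/18 + BUN/2.8
= 2·143 + 104/18 + 20/2.8
= 286 + 5.78 + 7.14
= 298.92 mOsm/kg

298.9 mOsm/kg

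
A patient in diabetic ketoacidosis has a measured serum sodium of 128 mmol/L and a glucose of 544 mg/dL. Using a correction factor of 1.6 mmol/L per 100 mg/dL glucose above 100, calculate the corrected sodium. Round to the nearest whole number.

Corrected Na = measured Na + 1.6 · (glucose − 100)/100
= 128 + 1.6 · (544 − 100)/100
= 128 + 7.1
= 135.1 mmol/L

135 mmol/L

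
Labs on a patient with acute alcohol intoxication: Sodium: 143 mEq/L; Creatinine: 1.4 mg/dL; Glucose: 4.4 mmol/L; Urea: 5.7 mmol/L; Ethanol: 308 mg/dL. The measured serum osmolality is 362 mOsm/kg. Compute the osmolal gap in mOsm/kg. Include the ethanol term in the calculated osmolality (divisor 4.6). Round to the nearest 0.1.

-1.1 mOsm/kg

Calculated osmolality = 2·Na + glucose + urea + ethanol/4.6
= 2·143 + 4.4 + 5.7 + 308/4.6
= 286 + 4.40 + 5.70 + 66.96
= 363.06 mOsm/kg ≈ 363.1 mOsm/kg
Osmolar gap = measured − calculated = 362 − 363.1 = -1.1 mOsm/kg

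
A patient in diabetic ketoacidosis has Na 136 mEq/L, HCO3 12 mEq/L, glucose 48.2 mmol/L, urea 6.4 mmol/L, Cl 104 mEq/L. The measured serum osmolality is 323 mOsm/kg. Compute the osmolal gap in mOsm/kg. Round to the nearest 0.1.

Calculated osmolality = 2·Na + glucose + urea
= 2·136 + 48.2 + 6.4
= 272 + 48.20 + 6.40
= 326.6 mOsm/kg ≈ 326.6 mOsm/kg
Osmolar gap = measured − calculated = 323 − 326.6 = -3.6 mOsm/kg

-3.6 mOsm/kg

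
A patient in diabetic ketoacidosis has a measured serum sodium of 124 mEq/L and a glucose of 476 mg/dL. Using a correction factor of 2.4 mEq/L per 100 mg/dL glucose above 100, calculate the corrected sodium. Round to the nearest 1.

133 mEq/L

Corrected Na = measured Na + 2.4 · (glucose − 100)/100
= 124 + 2.4 · (476 − 100)/100
= 124 + 9
= 133 mEq/L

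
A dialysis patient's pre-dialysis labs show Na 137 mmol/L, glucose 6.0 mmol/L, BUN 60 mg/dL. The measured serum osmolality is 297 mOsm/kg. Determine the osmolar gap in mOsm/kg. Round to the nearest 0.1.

-4.4 mOsm/kg

Calculated osmolality = 2·Na + glucose + BUN/2.8
= 2·137 + 6 + 60/2.8
= 274 + 6 + 21.43
= 301.43 mOsm/kg ≈ 301.4 mOsm/kg
Osmolar gap = measured − calculated = 297 − 301.4 = -4.4 mOsm/kg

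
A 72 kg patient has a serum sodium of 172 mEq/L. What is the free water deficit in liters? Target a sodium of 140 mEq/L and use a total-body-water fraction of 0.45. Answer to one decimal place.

TBW = 0.45 · 72 = 32.4 L
Free water deficit = TBW · (Na/140 − 1)
= 32.4 · (172/140 − 1)
= 32.4 · 0.2286
= 7.41 L

7.4 L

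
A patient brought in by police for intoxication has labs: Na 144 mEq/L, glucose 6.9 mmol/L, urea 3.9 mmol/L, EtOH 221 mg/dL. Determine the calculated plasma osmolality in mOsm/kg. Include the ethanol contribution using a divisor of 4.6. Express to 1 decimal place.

Calculated osmolality = 2·Na + glucose + urea + ethanol/4.6
= 2·144 + 6.9 + 3.9 + 221/4.6
= 288 + 6.90 + 3.90 + 48.04
= 346.84 mOsm/kg

346.8 mOsm/kg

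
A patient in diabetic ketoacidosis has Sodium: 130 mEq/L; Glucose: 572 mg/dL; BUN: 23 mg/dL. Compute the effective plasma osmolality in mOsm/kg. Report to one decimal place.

Effective osmolality excludes urea (freely permeant across cell membranes):
2·Na + glucose/18
= 2·130 + 572/18
= 260 + 31.78
= 291.78 mOsm/kg

291.8 mOsm/kg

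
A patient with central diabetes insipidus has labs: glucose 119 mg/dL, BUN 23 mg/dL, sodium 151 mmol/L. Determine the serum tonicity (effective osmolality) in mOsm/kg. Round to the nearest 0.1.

308.6 mOsm/kg

Effective osmolality excludes urea (freely permeant across cell membranes):
2·Na + glucose/18
= 2·151 + 119/18
= 302 + 6.61
= 308.61 mOsm/kg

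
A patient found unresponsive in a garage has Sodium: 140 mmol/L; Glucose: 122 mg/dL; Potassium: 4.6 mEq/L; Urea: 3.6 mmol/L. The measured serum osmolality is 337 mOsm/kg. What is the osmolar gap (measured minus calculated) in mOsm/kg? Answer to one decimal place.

46.6 mOsm/kg

Calculated osmolality = 2·Na + glucose/18 + urea
= 2·140 + 122/18 + 3.6
= 280 + 6.78 + 3.60
= 290.38 mOsm/kg ≈ 290.4 mOsm/kg
Osmolar gap = measured − calculated = 337 − 290.4 = 46.6 mOsm/kg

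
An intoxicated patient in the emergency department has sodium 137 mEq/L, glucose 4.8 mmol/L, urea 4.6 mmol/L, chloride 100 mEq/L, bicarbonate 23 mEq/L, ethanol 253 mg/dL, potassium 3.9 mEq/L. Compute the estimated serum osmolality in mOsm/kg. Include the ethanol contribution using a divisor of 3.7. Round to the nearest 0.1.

351.8 mOsm/kg

Calculated osmolality = 2·Na + glucose + urea + ethanol/3.7
= 2·137 + 4.8 + 4.6 + 253/3.7
= 274 + 4.80 + 4.60 + 68.38
= 351.78 mOsm/kg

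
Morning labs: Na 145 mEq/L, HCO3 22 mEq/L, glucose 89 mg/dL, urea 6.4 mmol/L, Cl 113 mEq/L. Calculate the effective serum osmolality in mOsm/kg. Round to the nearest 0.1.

294.9 mOsm/kg

Effective osmolality excludes urea (freely permeant across cell membranes):
2·Na + glucose/18
= 2·145 + 89/18
= 290 + 4.94
= 294.94 mOsm/kg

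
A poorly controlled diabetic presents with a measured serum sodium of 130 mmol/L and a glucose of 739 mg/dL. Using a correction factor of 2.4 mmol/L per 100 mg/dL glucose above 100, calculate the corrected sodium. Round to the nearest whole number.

Corrected Na = measured Na + 2.4 · (glucose − 100)/100
= 130 + 2.4 · (739 − 100)/100
= 130 + 15.3
= 145.3 mmol/L

145 mmol/L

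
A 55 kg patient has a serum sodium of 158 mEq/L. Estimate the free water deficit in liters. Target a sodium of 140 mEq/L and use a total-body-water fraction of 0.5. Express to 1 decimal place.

3.5 L

TBW = 0.5 · 55 = 27.5 L
Free water deficit = TBW · (Na/140 − 1)
= 27.5 · (158/140 − 1)
= 27.5 · 0.1286
= 3.54 L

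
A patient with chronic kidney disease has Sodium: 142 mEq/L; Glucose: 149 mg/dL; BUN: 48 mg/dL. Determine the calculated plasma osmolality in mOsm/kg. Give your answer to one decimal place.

309.4 mOsm/kg

Calculated osmolality = 2·Na + glucose/18 + BUN/2.8
= 2·142 + 149/18 + 48/2.8
= 284 + 8.28 + 17.14
= 309.42 mOsm/kg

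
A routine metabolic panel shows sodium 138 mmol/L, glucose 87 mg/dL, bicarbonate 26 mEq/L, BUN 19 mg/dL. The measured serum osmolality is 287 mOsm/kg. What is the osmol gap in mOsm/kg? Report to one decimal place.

Calculated osmolality = 2·Na + glucose/18 + BUN/2.8
= 2·138 + 87/18 + 19/2.8
= 276 + 4.83 + 6.79
= 287.62 mOsm/kg ≈ 287.6 mOsm/kg
Osmolar gap = measured − calculated = 287 − 287.6 = -0.6 mOsm/kg

-0.6 mOsm/kg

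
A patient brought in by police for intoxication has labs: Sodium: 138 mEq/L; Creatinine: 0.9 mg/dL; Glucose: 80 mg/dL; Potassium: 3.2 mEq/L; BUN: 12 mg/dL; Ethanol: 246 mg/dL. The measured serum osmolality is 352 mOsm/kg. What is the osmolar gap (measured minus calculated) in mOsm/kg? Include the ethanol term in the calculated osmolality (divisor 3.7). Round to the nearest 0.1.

0.8 mOsm/kg

Calculated osmolality = 2·Na + glucose/18 + BUN/2.8 + ethanol/3.7
= 2·138 + 80/18 + 12/2.8 + 246/3.7
= 276 + 4.44 + 4.29 + 66.49
= 351.22 mOsm/kg ≈ 351.2 mOsm/kg
Osmolar gap = measured − calculated = 352 − 351.2 = 0.8 mOsm/kg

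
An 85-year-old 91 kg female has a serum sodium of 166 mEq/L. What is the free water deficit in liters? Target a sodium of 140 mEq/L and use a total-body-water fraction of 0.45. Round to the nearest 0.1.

TBW = 0.45 · 91 = 40.95 L
Free water deficit = TBW · (Na/140 − 1)
= 40.95 · (166/140 − 1)
= 40.95 · 0.1857
= 7.6 L

7.6 L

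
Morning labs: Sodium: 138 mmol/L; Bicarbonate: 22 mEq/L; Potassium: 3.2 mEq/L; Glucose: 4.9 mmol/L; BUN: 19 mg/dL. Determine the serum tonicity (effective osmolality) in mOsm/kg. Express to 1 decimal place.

280.9 mOsm/kg

Effective osmolality excludes urea (freely permeant across cell membranes):
2·Na + glucose
= 2·138 + 4.9
= 276 + 4.9
= 280.9 mOsm/kg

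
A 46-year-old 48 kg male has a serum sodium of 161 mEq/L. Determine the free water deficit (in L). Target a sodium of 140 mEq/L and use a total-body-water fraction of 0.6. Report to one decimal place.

4.3 L

TBW = 0.6 · 48 = 28.8 L
Free water deficit = TBW · (Na/140 − 1)
= 28.8 · (161/140 − 1)
= 28.8 · 0.15
= 4.32 L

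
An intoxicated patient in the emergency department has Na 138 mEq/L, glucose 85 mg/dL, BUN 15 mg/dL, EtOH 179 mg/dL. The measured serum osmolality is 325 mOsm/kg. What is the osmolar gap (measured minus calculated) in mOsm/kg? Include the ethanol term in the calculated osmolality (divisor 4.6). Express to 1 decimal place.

0.0 mOsm/kg

Calculated osmolality = 2·Na + glucose/18 + BUN/2.8 + ethanol/4.6
= 2·138 + 85/18 + 15/2.8 + 179/4.6
= 276 + 4.72 + 5.36 + 38.91
= 324.99 mOsm/kg ≈ 325.0 mOsm/kg
Osmolar gap = measured − calculated = 325 − 325.0 = 0.0 mOsm/kg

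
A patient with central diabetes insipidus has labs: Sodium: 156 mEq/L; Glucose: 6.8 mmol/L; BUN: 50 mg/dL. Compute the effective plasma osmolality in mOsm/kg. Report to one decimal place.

318.8 mOsm/kg

Effective osmolality excludes urea (freely permeant across cell membranes):
2·Na + glucose
= 2·156 + 6.8
= 312 + 6.8
= 318.8 mOsm/kg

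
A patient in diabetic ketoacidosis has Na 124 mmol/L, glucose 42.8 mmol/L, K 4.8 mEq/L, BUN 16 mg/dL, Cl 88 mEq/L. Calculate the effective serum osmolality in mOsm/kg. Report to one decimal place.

Effective osmolality excludes urea (freely permeant across cell membranes):
2·Na + glucose
= 2·124 + 42.8
= 248 + 42.8
= 290.8 mOsm/kg

290.8 mOsm/kg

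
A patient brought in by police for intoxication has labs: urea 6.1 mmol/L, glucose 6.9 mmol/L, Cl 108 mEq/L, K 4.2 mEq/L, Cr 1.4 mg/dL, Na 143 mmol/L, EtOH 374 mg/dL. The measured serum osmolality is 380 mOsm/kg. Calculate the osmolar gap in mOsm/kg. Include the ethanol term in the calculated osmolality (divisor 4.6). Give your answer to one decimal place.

-0.3 mOsm/kg

Calculated osmolality = 2·Na + glucose + urea + ethanol/4.6
= 2·143 + 6.9 + 6.1 + 374/4.6
= 286 + 6.90 + 6.10 + 81.30
= 380.3 mOsm/kg ≈ 380.3 mOsm/kg
Osmolar gap = measured − calculated = 380 − 380.3 = -0.3 mOsm/kg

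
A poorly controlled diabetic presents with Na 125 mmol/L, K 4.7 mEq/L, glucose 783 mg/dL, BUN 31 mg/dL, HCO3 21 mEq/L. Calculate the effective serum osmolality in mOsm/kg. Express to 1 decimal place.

Effective osmolality excludes urea (freely permeant across cell membranes):
2·Na + glucose/18
= 2·125 + 783/18
= 250 + 43.5
= 293.5 mOsm/kg

293.5 mOsm/kg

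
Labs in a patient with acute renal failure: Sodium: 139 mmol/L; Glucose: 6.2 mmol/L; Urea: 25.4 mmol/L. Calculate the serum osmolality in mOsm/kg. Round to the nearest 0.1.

Calculated osmolality = 2·Na + glucose + urea
= 2·139 + 6.2 + 25.4
= 278 + 6.20 + 25.40
= 309.6 mOsm/kg

309.6 mOsm/kg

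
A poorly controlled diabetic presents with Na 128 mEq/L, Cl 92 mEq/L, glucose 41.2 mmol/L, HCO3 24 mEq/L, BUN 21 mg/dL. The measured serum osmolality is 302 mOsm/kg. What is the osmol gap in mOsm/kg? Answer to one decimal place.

-2.7 mOsm/kg

Calculated osmolality = 2·Na + glucose + BUN/2.8
= 2·128 + 41.2 + 21/2.8
= 256 + 41.20 + 7.50
= 304.7 mOsm/kg ≈ 304.7 mOsm/kg
Osmolar gap = measured − calculated = 302 − 304.7 = -2.7 mOsm/kg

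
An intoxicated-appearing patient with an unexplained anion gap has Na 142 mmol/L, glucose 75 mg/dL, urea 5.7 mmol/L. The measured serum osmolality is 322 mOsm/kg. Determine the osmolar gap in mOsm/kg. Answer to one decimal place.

28.1 mOsm/kg

Calculated osmolality = 2·Na + glucose/18 + urea
= 2·142 + 75/18 + 5.7
= 284 + 4.17 + 5.70
= 293.87 mOsm/kg ≈ 293.9 mOsm/kg
Osmolar gap = measured − calculated = 322 − 293.9 = 28.1 mOsm/kg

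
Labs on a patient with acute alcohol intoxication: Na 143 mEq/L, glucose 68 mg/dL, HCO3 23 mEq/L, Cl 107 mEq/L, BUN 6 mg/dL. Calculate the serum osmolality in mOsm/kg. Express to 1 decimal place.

Calculated osmolality = 2·Na + glucose/18 + BUN/2.8
= 2·143 + 68/18 + 6/2.8
= 286 + 3.78 + 2.14
= 291.92 mOsm/kg

291.9 mOsm/kg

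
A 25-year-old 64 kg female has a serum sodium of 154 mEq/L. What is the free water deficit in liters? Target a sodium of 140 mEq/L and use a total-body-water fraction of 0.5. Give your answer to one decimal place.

TBW = 0.5 · 64 = 32 L
Free water deficit = TBW · (Na/140 − 1)
= 32 · (154/140 − 1)
= 32 · 0.1
= 3.2 L

3.2 L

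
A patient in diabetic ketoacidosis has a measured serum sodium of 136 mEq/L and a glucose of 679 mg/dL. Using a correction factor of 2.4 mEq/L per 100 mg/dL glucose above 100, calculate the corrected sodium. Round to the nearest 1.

Corrected Na = measured Na + 2.4 · (glucose − 100)/100
= 136 + 2.4 · (679 − 100)/100
= 136 + 13.9
= 149.9 mEq/L

150 mEq/L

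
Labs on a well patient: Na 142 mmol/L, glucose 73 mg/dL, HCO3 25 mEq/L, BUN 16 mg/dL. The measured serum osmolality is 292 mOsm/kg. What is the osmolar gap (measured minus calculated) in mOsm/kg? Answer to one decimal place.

-1.8 mOsm/kg

Calculated osmolality = 2·Na + glucose/18 + BUN/2.8
= 2·142 + 73/18 + 16/2.8
= 284 + 4.06 + 5.71
= 293.77 mOsm/kg ≈ 293.8 mOsm/kg
Osmolar gap = measured − calculated = 292 − 293.8 = -1.8 mOsm/kg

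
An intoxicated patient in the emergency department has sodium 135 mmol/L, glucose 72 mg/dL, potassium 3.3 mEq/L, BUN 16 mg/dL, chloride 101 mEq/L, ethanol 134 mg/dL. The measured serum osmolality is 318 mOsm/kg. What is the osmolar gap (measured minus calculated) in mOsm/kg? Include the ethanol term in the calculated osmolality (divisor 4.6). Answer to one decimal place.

Calculated osmolality = 2·Na + glucose/18 + BUN/2.8 + ethanol/4.6
= 2·135 + 72/18 + 16/2.8 + 134/4.6
= 270 + 4 + 5.71 + 29.13
= 308.84 mOsm/kg ≈ 308.8 mOsm/kg
Osmolar gap = measured − calculated = 318 − 308.8 = 9.2 mOsm/kg

9.2 mOsm/kg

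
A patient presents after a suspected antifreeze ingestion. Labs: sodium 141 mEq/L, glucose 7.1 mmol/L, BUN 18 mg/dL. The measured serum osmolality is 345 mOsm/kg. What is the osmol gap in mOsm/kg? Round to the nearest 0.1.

Calculated osmolality = 2·Na + glucose + BUN/2.8
= 2·141 + 7.1 + 18/2.8
= 282 + 7.10 + 6.43
= 295.53 mOsm/kg ≈ 295.5 mOsm/kg
Osmolar gap = measured − calculated = 345 − 295.5 = 49.5 mOsm/kg

49.5 mOsm/kg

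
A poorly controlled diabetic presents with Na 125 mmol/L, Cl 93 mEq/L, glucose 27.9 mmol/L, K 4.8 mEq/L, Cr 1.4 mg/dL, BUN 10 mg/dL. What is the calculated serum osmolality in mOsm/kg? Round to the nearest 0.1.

Calculated osmolality = 2·Na + glucose + BUN/2.8
= 2·125 + 27.9 + 10/2.8
= 250 + 27.90 + 3.57
= 281.47 mOsm/kg

281.5 mOsm/kg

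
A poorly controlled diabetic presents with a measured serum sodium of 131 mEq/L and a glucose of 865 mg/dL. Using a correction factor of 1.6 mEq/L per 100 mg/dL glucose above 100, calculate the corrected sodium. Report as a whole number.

143 mEq/L

Corrected Na = measured Na + 1.6 · (glucose − 100)/100
= 131 + 1.6 · (865 − 100)/100
= 131 + 12.2
= 143.2 mEq/L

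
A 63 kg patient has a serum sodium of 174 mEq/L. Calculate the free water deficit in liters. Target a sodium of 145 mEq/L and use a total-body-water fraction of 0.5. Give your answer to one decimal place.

6.3 L

TBW = 0.5 · 63 = 31.5 L
Free water deficit = TBW · (Na/145 − 1)
= 31.5 · (174/145 − 1)
= 31.5 · 0.2
= 6.3 L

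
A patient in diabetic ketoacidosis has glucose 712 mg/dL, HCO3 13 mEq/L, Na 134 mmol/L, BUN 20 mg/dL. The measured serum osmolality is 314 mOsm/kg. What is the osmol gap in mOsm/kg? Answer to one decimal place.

Calculated osmolality = 2·Na + glucose/18 + BUN/2.8
= 2·134 + 712/18 + 20/2.8
= 268 + 39.56 + 7.14
= 314.7 mOsm/kg ≈ 314.7 mOsm/kg
Osmolar gap = measured − calculated = 314 − 314.7 = -0.7 mOsm/kg

-0.7 mOsm/kg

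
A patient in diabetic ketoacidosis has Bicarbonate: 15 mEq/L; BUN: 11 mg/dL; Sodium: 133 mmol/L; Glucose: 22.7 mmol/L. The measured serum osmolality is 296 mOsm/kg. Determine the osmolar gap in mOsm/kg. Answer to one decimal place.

Calculated osmolality = 2·Na + glucose + BUN/2.8
= 2·133 + 22.7 + 11/2.8
= 266 + 22.70 + 3.93
= 292.63 mOsm/kg ≈ 292.6 mOsm/kg
Osmolar gap = measured − calculated = 296 − 292.6 = 3.4 mOsm/kg

3.4 mOsm/kg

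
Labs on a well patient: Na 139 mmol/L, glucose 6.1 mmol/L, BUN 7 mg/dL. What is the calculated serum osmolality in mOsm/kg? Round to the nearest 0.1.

286.6 mOsm/kg

Calculated osmolality = 2·Na + glucose + BUN/2.8
= 2·139 + 6.1 + 7/2.8
= 278 + 6.10 + 2.50
= 286.6 mOsm/kg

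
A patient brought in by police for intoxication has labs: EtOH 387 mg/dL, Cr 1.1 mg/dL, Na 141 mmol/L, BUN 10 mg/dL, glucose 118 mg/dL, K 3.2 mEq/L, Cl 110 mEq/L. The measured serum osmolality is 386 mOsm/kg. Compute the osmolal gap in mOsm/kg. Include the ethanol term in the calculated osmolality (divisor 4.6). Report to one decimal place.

Calculated osmolality = 2·Na + glucose/18 + BUN/2.8 + ethanol/4.6
= 2·141 + 118/18 + 10/2.8 + 387/4.6
= 282 + 6.56 + 3.57 + 84.13
= 376.26 mOsm/kg ≈ 376.3 mOsm/kg
Osmolar gap = measured − calculated = 386 − 376.3 = 9.7 mOsm/kg

9.7 mOsm/kg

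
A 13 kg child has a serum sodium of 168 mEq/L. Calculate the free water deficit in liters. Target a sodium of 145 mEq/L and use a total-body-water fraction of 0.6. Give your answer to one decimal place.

1.2 L

TBW = 0.6 · 13 = 7.8 L
Free water deficit = TBW · (Na/145 − 1)
= 7.8 · (168/145 − 1)
= 7.8 · 0.1586
= 1.24 L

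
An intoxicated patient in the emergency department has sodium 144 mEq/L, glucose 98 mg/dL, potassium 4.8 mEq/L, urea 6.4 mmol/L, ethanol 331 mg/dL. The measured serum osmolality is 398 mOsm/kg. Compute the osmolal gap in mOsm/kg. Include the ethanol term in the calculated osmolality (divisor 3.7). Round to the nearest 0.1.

8.7 mOsm/kg

Calculated osmolality = 2·Na + glucose/18 + urea + ethanol/3.7
= 2·144 + 98/18 + 6.4 + 331/3.7
= 288 + 5.44 + 6.40 + 89.46
= 389.3 mOsm/kg ≈ 389.3 mOsm/kg
Osmolar gap = measured − calculated = 398 − 389.3 = 8.7 mOsm/kg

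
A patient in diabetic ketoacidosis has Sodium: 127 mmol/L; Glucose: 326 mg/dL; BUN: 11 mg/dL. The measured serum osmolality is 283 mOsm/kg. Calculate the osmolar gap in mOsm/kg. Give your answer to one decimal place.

7.0 mOsm/kg

Calculated osmolality = 2·Na + glucose/18 + BUN/2.8
= 2·127 + 326/18 + 11/2.8
= 254 + 18.11 + 3.93
= 276.04 mOsm/kg ≈ 276.0 mOsm/kg
Osmolar gap = measured − calculated = 283 − 276.0 = 7.0 mOsm/kg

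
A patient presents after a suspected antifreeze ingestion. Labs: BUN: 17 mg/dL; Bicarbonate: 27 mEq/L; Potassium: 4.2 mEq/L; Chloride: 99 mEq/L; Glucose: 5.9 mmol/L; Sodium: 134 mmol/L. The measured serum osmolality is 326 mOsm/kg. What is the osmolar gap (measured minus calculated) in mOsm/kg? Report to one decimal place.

Calculated osmolality = 2·Na + glucose + BUN/2.8
= 2·134 + 5.9 + 17/2.8
= 268 + 5.90 + 6.07
= 279.97 mOsm/kg ≈ 280.0 mOsm/kg
Osmolar gap = measured − calculated = 326 − 280.0 = 46.0 mOsm/kg

46.0 mOsm/kg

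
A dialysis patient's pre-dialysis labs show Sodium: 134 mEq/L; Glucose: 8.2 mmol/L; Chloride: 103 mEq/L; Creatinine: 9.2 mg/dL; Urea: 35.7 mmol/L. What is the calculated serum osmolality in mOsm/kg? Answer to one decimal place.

311.9 mOsm/kg

Calculated osmolality = 2·Na + glucose + urea
= 2·134 + 8.2 + 35.7
= 268 + 8.20 + 35.70
= 311.9 mOsm/kg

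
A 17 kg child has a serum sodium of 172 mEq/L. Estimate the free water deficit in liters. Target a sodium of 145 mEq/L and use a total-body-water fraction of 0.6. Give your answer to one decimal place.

1.9 L

TBW = 0.6 · 17 = 10.2 L
Free water deficit = TBW · (Na/145 − 1)
= 10.2 · (172/145 − 1)
= 10.2 · 0.1862
= 1.9 L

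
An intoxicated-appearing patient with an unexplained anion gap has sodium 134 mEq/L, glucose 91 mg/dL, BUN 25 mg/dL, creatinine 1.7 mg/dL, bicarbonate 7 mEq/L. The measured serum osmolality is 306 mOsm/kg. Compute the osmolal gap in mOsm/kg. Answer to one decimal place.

24.0 mOsm/kg

Calculated osmolality = 2·Na + glucose/18 + BUN/2.8
= 2·134 + 91/18 + 25/2.8
= 268 + 5.06 + 8.93
= 281.99 mOsm/kg ≈ 282.0 mOsm/kg
Osmolar gap = measured − calculated = 306 − 282.0 = 24.0 mOsm/kg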